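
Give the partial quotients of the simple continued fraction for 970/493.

Run the Euclidean algorithm on 970 and 493; the successive quotients are the partial quotients a_0, a_1, ... (each step inverts the fractional part left over by the previous one):
  970 = 1*493 + 477, so a_0 = 1.
  493 = 1*477 + 16, so a_1 = 1.
  477 = 29*16 + 13, so a_2 = 29.
  16 = 1*13 + 3, so a_3 = 1.
  13 = 4*3 + 1, so a_4 = 4.
  3 = 3*1 + 0, so a_5 = 3.
The remainder reaches 0 after 6 divisions, so the expansion has 6 partial quotients, read off in order.

[1; 1, 29, 1, 4, 3]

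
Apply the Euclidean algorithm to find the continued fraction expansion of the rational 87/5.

[17; 2, 2]

Run the Euclidean algorithm on 87 and 5; the successive quotients are the partial quotients a_0, a_1, ... (each step inverts the fractional part left over by the previous one):
  87 = 17*5 + 2, so a_0 = 17.
  5 = 2*2 + 1, so a_1 = 2.
  2 = 2*1 + 0, so a_2 = 2.
The remainder reaches 0 after 3 divisions, so the expansion has 3 partial quotients, read off in order.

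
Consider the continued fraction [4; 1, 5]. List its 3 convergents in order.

4/1, 5/1, 29/6

Using the convergent recurrence p_i = a_i*p_{i-1} + p_{i-2}, q_i = a_i*q_{i-1} + q_{i-2} with p_{-2}=0, p_{-1}=1, q_{-2}=1, q_{-1}=0:
  i=0: a_0=4, p_0 = 4*1 + 0 = 4, q_0 = 4*0 + 1 = 1.
  i=1: a_1=1, p_1 = 1*4 + 1 = 5, q_1 = 1*1 + 0 = 1.
  i=2: a_2=5, p_2 = 5*5 + 4 = 29, q_2 = 5*1 + 1 = 6.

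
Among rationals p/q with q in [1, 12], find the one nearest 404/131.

Expand x = 404/131 as a continued fraction with the Euclidean algorithm:
  404 = 3*131 + 11, so a_0 = 3.
  131 = 11*11 + 10, so a_1 = 11.
  11 = 1*10 + 1, so a_2 = 1.
  10 = 10*1 + 0, so a_3 = 10.
so x = [3; 11, 1, 10].
Convergents (p_i = a_i*p_{i-1} + p_{i-2}, q_i = a_i*q_{i-1} + q_{i-2} with p_{-2}=0, p_{-1}=1, q_{-2}=1, q_{-1}=0), until the denominator exceeds 12:
  i=0: a_0=3, p_0 = 3*1 + 0 = 3, q_0 = 3*0 + 1 = 1.
  i=1: a_1=11, p_1 = 11*3 + 1 = 34, q_1 = 11*1 + 0 = 11.
  i=2: a_2=1, p_2 = 1*34 + 3 = 37, q_2 = 1*11 + 1 = 12.
  i=3: a_3=10, p_3 = 10*37 + 34 = 404, q_3 = 10*12 + 11 = 131.
q_3 = 131 > 12, so the last convergent with denominator <= 12 is p_2/q_2 = 37/12.
The closest fraction with denominator <= 12 is either p_2/q_2 or the intermediate fraction (k*p_2 + p_1)/(k*q_2 + q_1) with the largest k >= 1 whose denominator stays <= 12; these approach x as k grows, and every other convergent or intermediate fraction in range is farther away.
Largest k: floor((12 - q_1)/q_2) = floor((12 - 11)/12) = 0.
Since k = 0, no intermediate fraction beyond p_2/q_2 has denominator <= 12, so the convergent 37/12 is the closest (its error is |404*12 - 37*131|/(131*12) = 1/1572).

37/12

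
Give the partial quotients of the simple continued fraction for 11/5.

Run the Euclidean algorithm on 11 and 5; the successive quotients are the partial quotients a_0, a_1, ... (each step inverts the fractional part left over by the previous one):
  11 = 2*5 + 1, so a_0 = 2.
  5 = 5*1 + 0, so a_1 = 5.
The remainder reaches 0 after 2 divisions, so the expansion has 2 partial quotients, read off in order.

[2; 5]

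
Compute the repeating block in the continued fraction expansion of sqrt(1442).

[37; (1, 36, 1, 74)]

Write x_i = (sqrt(1442) + m_i)/d_i with (m_0, d_0) = (0, 1). a_0 = floor(sqrt(1442)) = 37, since 37^2 = 1369 <= 1442 < 1444 = 38^2.
Iterate m_{i+1} = d_i*a_i - m_i, d_{i+1} = (1442 - m_{i+1}^2)/d_i, a_{i+1} = floor((a_0 + m_{i+1})/d_{i+1}):
  m_1 = 1*37 - 0 = 37, d_1 = (1442 - 37^2)/1 = 73/1 = 73, a_1 = floor((37 + 37)/73) = 1.
  m_2 = 73*1 - 37 = 36, d_2 = (1442 - 36^2)/73 = 146/73 = 2, a_2 = floor((37 + 36)/2) = 36.
  m_3 = 2*36 - 36 = 36, d_3 = (1442 - 36^2)/2 = 146/2 = 73, a_3 = floor((37 + 36)/73) = 1.
  m_4 = 73*1 - 36 = 37, d_4 = (1442 - 37^2)/73 = 73/73 = 1, a_4 = floor((37 + 37)/1) = 74.
  m_5 = 1*74 - 37 = 37, d_5 = (1442 - 37^2)/1 = 73/1 = 73: (m_5, d_5) = (m_1, d_1) = (37, 73), so from here the quotients repeat a_1, ..., a_4; the period length is 4.
Hence the expansion of sqrt(1442) is a_0 = 37 followed by the repeating block 1, 36, 1, 74 (period 4).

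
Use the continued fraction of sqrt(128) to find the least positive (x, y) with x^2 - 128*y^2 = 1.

(x, y) = (577, 51)

First expand sqrt(128) as a continued fraction. With x_i = (sqrt(128) + m_i)/d_i and (m_0, d_0) = (0, 1): a_0 = floor(sqrt(128)) = 11, since 11^2 = 121 <= 128 < 144 = 12^2.
Iterate m_{i+1} = d_i*a_i - m_i, d_{i+1} = (128 - m_{i+1}^2)/d_i, a_{i+1} = floor((a_0 + m_{i+1})/d_{i+1}):
  m_1 = 1*11 - 0 = 11, d_1 = (128 - 11^2)/1 = 7/1 = 7, a_1 = floor((11 + 11)/7) = 3.
  m_2 = 7*3 - 11 = 10, d_2 = (128 - 10^2)/7 = 28/7 = 4, a_2 = floor((11 + 10)/4) = 5.
  m_3 = 4*5 - 10 = 10, d_3 = (128 - 10^2)/4 = 28/4 = 7, a_3 = floor((11 + 10)/7) = 3.
  m_4 = 7*3 - 10 = 11, d_4 = (128 - 11^2)/7 = 7/7 = 1, a_4 = floor((11 + 11)/1) = 22.
  m_5 = 1*22 - 11 = 11, d_5 = (128 - 11^2)/1 = 7/1 = 7: (m_5, d_5) = (m_1, d_1) = (11, 7), so from here the quotients repeat a_1, ..., a_4; the period length is 4.
So sqrt(128) = [11; (3, 5, 3, 22)] with period length k = 4.
k is even, so the fundamental solution of x^2 - 128y^2 = 1 is (p_{k-1}, q_{k-1}) = (p_3, q_3); compute convergents through index 3.
Convergents (p_i = a_i*p_{i-1} + p_{i-2}, q_i = a_i*q_{i-1} + q_{i-2} with p_{-2}=0, p_{-1}=1, q_{-2}=1, q_{-1}=0):
  i=0: a_0=11, p_0 = 11*1 + 0 = 11, q_0 = 11*0 + 1 = 1.
  i=1: a_1=3, p_1 = 3*11 + 1 = 34, q_1 = 3*1 + 0 = 3.
  i=2: a_2=5, p_2 = 5*34 + 11 = 181, q_2 = 5*3 + 1 = 16.
  i=3: a_3=3, p_3 = 3*181 + 34 = 577, q_3 = 3*16 + 3 = 51.
Check: 577^2 - 128*51^2 = 332929 - 332928 = 1, so (x, y) = (577, 51) solves the equation, and by the theorem it is the least positive solution.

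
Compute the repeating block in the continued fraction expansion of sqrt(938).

Write x_i = (sqrt(938) + m_i)/d_i with (m_0, d_0) = (0, 1). a_0 = floor(sqrt(938)) = 30, since 30^2 = 900 <= 938 < 961 = 31^2.
Iterate m_{i+1} = d_i*a_i - m_i, d_{i+1} = (938 - m_{i+1}^2)/d_i, a_{i+1} = floor((a_0 + m_{i+1})/d_{i+1}):
  m_1 = 1*30 - 0 = 30, d_1 = (938 - 30^2)/1 = 38/1 = 38, a_1 = floor((30 + 30)/38) = 1.
  m_2 = 38*1 - 30 = 8, d_2 = (938 - 8^2)/38 = 874/38 = 23, a_2 = floor((30 + 8)/23) = 1.
  m_3 = 23*1 - 8 = 15, d_3 = (938 - 15^2)/23 = 713/23 = 31, a_3 = floor((30 + 15)/31) = 1.
  m_4 = 31*1 - 15 = 16, d_4 = (938 - 16^2)/31 = 682/31 = 22, a_4 = floor((30 + 16)/22) = 2.
  m_5 = 22*2 - 16 = 28, d_5 = (938 - 28^2)/22 = 154/22 = 7, a_5 = floor((30 + 28)/7) = 8.
  m_6 = 7*8 - 28 = 28, d_6 = (938 - 28^2)/7 = 154/7 = 22, a_6 = floor((30 + 28)/22) = 2.
  m_7 = 22*2 - 28 = 16, d_7 = (938 - 16^2)/22 = 682/22 = 31, a_7 = floor((30 + 16)/31) = 1.
  m_8 = 31*1 - 16 = 15, d_8 = (938 - 15^2)/31 = 713/31 = 23, a_8 = floor((30 + 15)/23) = 1.
  m_9 = 23*1 - 15 = 8, d_9 = (938 - 8^2)/23 = 874/23 = 38, a_9 = floor((30 + 8)/38) = 1.
  m_10 = 38*1 - 8 = 30, d_10 = (938 - 30^2)/38 = 38/38 = 1, a_10 = floor((30 + 30)/1) = 60.
  m_11 = 1*60 - 30 = 30, d_11 = (938 - 30^2)/1 = 38/1 = 38: (m_11, d_11) = (m_1, d_1) = (30, 38), so from here the quotients repeat a_1, ..., a_10; the period length is 10.
Hence the expansion of sqrt(938) is a_0 = 30 followed by the repeating block 1, 1, 1, 2, 8, 2, 1, 1, 1, 60 (period 10).

[30; (1, 1, 1, 2, 8, 2, 1, 1, 1, 60)]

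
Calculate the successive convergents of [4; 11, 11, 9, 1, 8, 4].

4/1, 45/11, 499/122, 4536/1109, 5035/1231, 44816/10957, 184299/45059

Using the convergent recurrence p_i = a_i*p_{i-1} + p_{i-2}, q_i = a_i*q_{i-1} + q_{i-2} with p_{-2}=0, p_{-1}=1, q_{-2}=1, q_{-1}=0:
  i=0: a_0=4, p_0 = 4*1 + 0 = 4, q_0 = 4*0 + 1 = 1.
  i=1: a_1=11, p_1 = 11*4 + 1 = 45, q_1 = 11*1 + 0 = 11.
  i=2: a_2=11, p_2 = 11*45 + 4 = 499, q_2 = 11*11 + 1 = 122.
  i=3: a_3=9, p_3 = 9*499 + 45 = 4536, q_3 = 9*122 + 11 = 1109.
  i=4: a_4=1, p_4 = 1*4536 + 499 = 5035, q_4 = 1*1109 + 122 = 1231.
  i=5: a_5=8, p_5 = 8*5035 + 4536 = 44816, q_5 = 8*1231 + 1109 = 10957.
  i=6: a_6=4, p_6 = 4*44816 + 5035 = 184299, q_6 = 4*10957 + 1231 = 45059.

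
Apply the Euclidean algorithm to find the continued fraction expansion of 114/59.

Run the Euclidean algorithm on 114 and 59; the successive quotients are the partial quotients a_0, a_1, ... (each step inverts the fractional part left over by the previous one):
  114 = 1*59 + 55, so a_0 = 1.
  59 = 1*55 + 4, so a_1 = 1.
  55 = 13*4 + 3, so a_2 = 13.
  4 = 1*3 + 1, so a_3 = 1.
  3 = 3*1 + 0, so a_4 = 3.
The remainder reaches 0 after 5 divisions, so the expansion has 5 partial quotients, read off in order.

[1; 1, 13, 1, 3]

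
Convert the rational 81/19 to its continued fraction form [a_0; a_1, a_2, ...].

[4; 3, 1, 4]

Run the Euclidean algorithm on 81 and 19; the successive quotients are the partial quotients a_0, a_1, ... (each step inverts the fractional part left over by the previous one):
  81 = 4*19 + 5, so a_0 = 4.
  19 = 3*5 + 4, so a_1 = 3.
  5 = 1*4 + 1, so a_2 = 1.
  4 = 4*1 + 0, so a_3 = 4.
The remainder reaches 0 after 4 divisions, so the expansion has 4 partial quotients, read off in order.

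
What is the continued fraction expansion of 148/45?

[3; 3, 2, 6]

Run the Euclidean algorithm on 148 and 45; the successive quotients are the partial quotients a_0, a_1, ... (each step inverts the fractional part left over by the previous one):
  148 = 3*45 + 13, so a_0 = 3.
  45 = 3*13 + 6, so a_1 = 3.
  13 = 2*6 + 1, so a_2 = 2.
  6 = 6*1 + 0, so a_3 = 6.
The remainder reaches 0 after 4 divisions, so the expansion has 4 partial quotients, read off in order.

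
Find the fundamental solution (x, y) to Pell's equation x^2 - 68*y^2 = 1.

(x, y) = (33, 4)

First expand sqrt(68) as a continued fraction. With x_i = (sqrt(68) + m_i)/d_i and (m_0, d_0) = (0, 1): a_0 = floor(sqrt(68)) = 8, since 8^2 = 64 <= 68 < 81 = 9^2.
Iterate m_{i+1} = d_i*a_i - m_i, d_{i+1} = (68 - m_{i+1}^2)/d_i, a_{i+1} = floor((a_0 + m_{i+1})/d_{i+1}):
  m_1 = 1*8 - 0 = 8, d_1 = (68 - 8^2)/1 = 4/1 = 4, a_1 = floor((8 + 8)/4) = 4.
  m_2 = 4*4 - 8 = 8, d_2 = (68 - 8^2)/4 = 4/4 = 1, a_2 = floor((8 + 8)/1) = 16.
  m_3 = 1*16 - 8 = 8, d_3 = (68 - 8^2)/1 = 4/1 = 4: (m_3, d_3) = (m_1, d_1) = (8, 4), so from here the quotients repeat a_1, a_2; the period length is 2.
So sqrt(68) = [8; (4, 16)] with period length k = 2.
k is even, so the fundamental solution of x^2 - 68y^2 = 1 is (p_{k-1}, q_{k-1}) = (p_1, q_1); compute convergents through index 1.
Convergents (p_i = a_i*p_{i-1} + p_{i-2}, q_i = a_i*q_{i-1} + q_{i-2} with p_{-2}=0, p_{-1}=1, q_{-2}=1, q_{-1}=0):
  i=0: a_0=8, p_0 = 8*1 + 0 = 8, q_0 = 8*0 + 1 = 1.
  i=1: a_1=4, p_1 = 4*8 + 1 = 33, q_1 = 4*1 + 0 = 4.
Check: 33^2 - 68*4^2 = 1089 - 1088 = 1, so (x, y) = (33, 4) solves the equation, and by the theorem it is the least positive solution.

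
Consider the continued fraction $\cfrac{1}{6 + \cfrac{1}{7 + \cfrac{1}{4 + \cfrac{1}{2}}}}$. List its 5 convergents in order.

0/1, 1/6, 7/43, 29/178, 65/399

Using the convergent recurrence p_i = a_i*p_{i-1} + p_{i-2}, q_i = a_i*q_{i-1} + q_{i-2} with p_{-2}=0, p_{-1}=1, q_{-2}=1, q_{-1}=0:
  i=0: a_0=0, p_0 = 0*1 + 0 = 0, q_0 = 0*0 + 1 = 1.
  i=1: a_1=6, p_1 = 6*0 + 1 = 1, q_1 = 6*1 + 0 = 6.
  i=2: a_2=7, p_2 = 7*1 + 0 = 7, q_2 = 7*6 + 1 = 43.
  i=3: a_3=4, p_3 = 4*7 + 1 = 29, q_3 = 4*43 + 6 = 178.
  i=4: a_4=2, p_4 = 2*29 + 7 = 65, q_4 = 2*178 + 43 = 399.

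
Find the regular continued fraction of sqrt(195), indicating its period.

[13; (1, 26)]

Write x_i = (sqrt(195) + m_i)/d_i with (m_0, d_0) = (0, 1). a_0 = floor(sqrt(195)) = 13, since 13^2 = 169 <= 195 < 196 = 14^2.
Iterate m_{i+1} = d_i*a_i - m_i, d_{i+1} = (195 - m_{i+1}^2)/d_i, a_{i+1} = floor((a_0 + m_{i+1})/d_{i+1}):
  m_1 = 1*13 - 0 = 13, d_1 = (195 - 13^2)/1 = 26/1 = 26, a_1 = floor((13 + 13)/26) = 1.
  m_2 = 26*1 - 13 = 13, d_2 = (195 - 13^2)/26 = 26/26 = 1, a_2 = floor((13 + 13)/1) = 26.
  m_3 = 1*26 - 13 = 13, d_3 = (195 - 13^2)/1 = 26/1 = 26: (m_3, d_3) = (m_1, d_1) = (13, 26), so from here the quotients repeat a_1, a_2; the period length is 2.
Hence the expansion of sqrt(195) is a_0 = 13 followed by the repeating block 1, 26 (period 2).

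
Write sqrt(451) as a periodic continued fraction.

[21; (4, 4, 2, 8, 21, 8, 2, 4, 4, 42)]

Write x_i = (sqrt(451) + m_i)/d_i with (m_0, d_0) = (0, 1). a_0 = floor(sqrt(451)) = 21, since 21^2 = 441 <= 451 < 484 = 22^2.
Iterate m_{i+1} = d_i*a_i - m_i, d_{i+1} = (451 - m_{i+1}^2)/d_i, a_{i+1} = floor((a_0 + m_{i+1})/d_{i+1}):
  m_1 = 1*21 - 0 = 21, d_1 = (451 - 21^2)/1 = 10/1 = 10, a_1 = floor((21 + 21)/10) = 4.
  m_2 = 10*4 - 21 = 19, d_2 = (451 - 19^2)/10 = 90/10 = 9, a_2 = floor((21 + 19)/9) = 4.
  m_3 = 9*4 - 19 = 17, d_3 = (451 - 17^2)/9 = 162/9 = 18, a_3 = floor((21 + 17)/18) = 2.
  m_4 = 18*2 - 17 = 19, d_4 = (451 - 19^2)/18 = 90/18 = 5, a_4 = floor((21 + 19)/5) = 8.
  m_5 = 5*8 - 19 = 21, d_5 = (451 - 21^2)/5 = 10/5 = 2, a_5 = floor((21 + 21)/2) = 21.
  m_6 = 2*21 - 21 = 21, d_6 = (451 - 21^2)/2 = 10/2 = 5, a_6 = floor((21 + 21)/5) = 8.
  m_7 = 5*8 - 21 = 19, d_7 = (451 - 19^2)/5 = 90/5 = 18, a_7 = floor((21 + 19)/18) = 2.
  m_8 = 18*2 - 19 = 17, d_8 = (451 - 17^2)/18 = 162/18 = 9, a_8 = floor((21 + 17)/9) = 4.
  m_9 = 9*4 - 17 = 19, d_9 = (451 - 19^2)/9 = 90/9 = 10, a_9 = floor((21 + 19)/10) = 4.
  m_10 = 10*4 - 19 = 21, d_10 = (451 - 21^2)/10 = 10/10 = 1, a_10 = floor((21 + 21)/1) = 42.
  m_11 = 1*42 - 21 = 21, d_11 = (451 - 21^2)/1 = 10/1 = 10: (m_11, d_11) = (m_1, d_1) = (21, 10), so from here the quotients repeat a_1, ..., a_10; the period length is 10.
Hence the expansion of sqrt(451) is a_0 = 21 followed by the repeating block 4, 4, 2, 8, 21, 8, 2, 4, 4, 42 (period 10).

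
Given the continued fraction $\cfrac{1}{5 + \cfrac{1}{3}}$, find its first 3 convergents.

0/1, 1/5, 3/16

Using the convergent recurrence p_i = a_i*p_{i-1} + p_{i-2}, q_i = a_i*q_{i-1} + q_{i-2} with p_{-2}=0, p_{-1}=1, q_{-2}=1, q_{-1}=0:
  i=0: a_0=0, p_0 = 0*1 + 0 = 0, q_0 = 0*0 + 1 = 1.
  i=1: a_1=5, p_1 = 5*0 + 1 = 1, q_1 = 5*1 + 0 = 5.
  i=2: a_2=3, p_2 = 3*1 + 0 = 3, q_2 = 3*5 + 1 = 16.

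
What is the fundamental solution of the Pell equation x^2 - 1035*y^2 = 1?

First expand sqrt(1035) as a continued fraction. With x_i = (sqrt(1035) + m_i)/d_i and (m_0, d_0) = (0, 1): a_0 = floor(sqrt(1035)) = 32, since 32^2 = 1024 <= 1035 < 1089 = 33^2.
Iterate m_{i+1} = d_i*a_i - m_i, d_{i+1} = (1035 - m_{i+1}^2)/d_i, a_{i+1} = floor((a_0 + m_{i+1})/d_{i+1}):
  m_1 = 1*32 - 0 = 32, d_1 = (1035 - 32^2)/1 = 11/1 = 11, a_1 = floor((32 + 32)/11) = 5.
  m_2 = 11*5 - 32 = 23, d_2 = (1035 - 23^2)/11 = 506/11 = 46, a_2 = floor((32 + 23)/46) = 1.
  m_3 = 46*1 - 23 = 23, d_3 = (1035 - 23^2)/46 = 506/46 = 11, a_3 = floor((32 + 23)/11) = 5.
  m_4 = 11*5 - 23 = 32, d_4 = (1035 - 32^2)/11 = 11/11 = 1, a_4 = floor((32 + 32)/1) = 64.
  m_5 = 1*64 - 32 = 32, d_5 = (1035 - 32^2)/1 = 11/1 = 11: (m_5, d_5) = (m_1, d_1) = (32, 11), so from here the quotients repeat a_1, ..., a_4; the period length is 4.
So sqrt(1035) = [32; (5, 1, 5, 64)] with period length k = 4.
k is even, so the fundamental solution of x^2 - 1035y^2 = 1 is (p_{k-1}, q_{k-1}) = (p_3, q_3); compute convergents through index 3.
Convergents (p_i = a_i*p_{i-1} + p_{i-2}, q_i = a_i*q_{i-1} + q_{i-2} with p_{-2}=0, p_{-1}=1, q_{-2}=1, q_{-1}=0):
  i=0: a_0=32, p_0 = 32*1 + 0 = 32, q_0 = 32*0 + 1 = 1.
  i=1: a_1=5, p_1 = 5*32 + 1 = 161, q_1 = 5*1 + 0 = 5.
  i=2: a_2=1, p_2 = 1*161 + 32 = 193, q_2 = 1*5 + 1 = 6.
  i=3: a_3=5, p_3 = 5*193 + 161 = 1126, q_3 = 5*6 + 5 = 35.
Check: 1126^2 - 1035*35^2 = 1267876 - 1267875 = 1, so (x, y) = (1126, 35) solves the equation, and by the theorem it is the least positive solution.

(x, y) = (1126, 35)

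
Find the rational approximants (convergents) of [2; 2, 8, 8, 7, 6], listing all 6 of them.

2/1, 5/2, 42/17, 341/138, 2429/983, 14915/6036

Using the convergent recurrence p_i = a_i*p_{i-1} + p_{i-2}, q_i = a_i*q_{i-1} + q_{i-2} with p_{-2}=0, p_{-1}=1, q_{-2}=1, q_{-1}=0:
  i=0: a_0=2, p_0 = 2*1 + 0 = 2, q_0 = 2*0 + 1 = 1.
  i=1: a_1=2, p_1 = 2*2 + 1 = 5, q_1 = 2*1 + 0 = 2.
  i=2: a_2=8, p_2 = 8*5 + 2 = 42, q_2 = 8*2 + 1 = 17.
  i=3: a_3=8, p_3 = 8*42 + 5 = 341, q_3 = 8*17 + 2 = 138.
  i=4: a_4=7, p_4 = 7*341 + 42 = 2429, q_4 = 7*138 + 17 = 983.
  i=5: a_5=6, p_5 = 6*2429 + 341 = 14915, q_5 = 6*983 + 138 = 6036.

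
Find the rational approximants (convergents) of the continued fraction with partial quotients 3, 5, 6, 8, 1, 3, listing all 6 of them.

Using the convergent recurrence p_i = a_i*p_{i-1} + p_{i-2}, q_i = a_i*q_{i-1} + q_{i-2} with p_{-2}=0, p_{-1}=1, q_{-2}=1, q_{-1}=0:
  i=0: a_0=3, p_0 = 3*1 + 0 = 3, q_0 = 3*0 + 1 = 1.
  i=1: a_1=5, p_1 = 5*3 + 1 = 16, q_1 = 5*1 + 0 = 5.
  i=2: a_2=6, p_2 = 6*16 + 3 = 99, q_2 = 6*5 + 1 = 31.
  i=3: a_3=8, p_3 = 8*99 + 16 = 808, q_3 = 8*31 + 5 = 253.
  i=4: a_4=1, p_4 = 1*808 + 99 = 907, q_4 = 1*253 + 31 = 284.
  i=5: a_5=3, p_5 = 3*907 + 808 = 3529, q_5 = 3*284 + 253 = 1105.

3/1, 16/5, 99/31, 808/253, 907/284, 3529/1105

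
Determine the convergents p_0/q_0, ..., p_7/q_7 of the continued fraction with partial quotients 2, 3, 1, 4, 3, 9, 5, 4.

2/1, 7/3, 9/4, 43/19, 138/61, 1285/568, 6563/2901, 27537/12172

Using the convergent recurrence p_i = a_i*p_{i-1} + p_{i-2}, q_i = a_i*q_{i-1} + q_{i-2} with p_{-2}=0, p_{-1}=1, q_{-2}=1, q_{-1}=0:
  i=0: a_0=2, p_0 = 2*1 + 0 = 2, q_0 = 2*0 + 1 = 1.
  i=1: a_1=3, p_1 = 3*2 + 1 = 7, q_1 = 3*1 + 0 = 3.
  i=2: a_2=1, p_2 = 1*7 + 2 = 9, q_2 = 1*3 + 1 = 4.
  i=3: a_3=4, p_3 = 4*9 + 7 = 43, q_3 = 4*4 + 3 = 19.
  i=4: a_4=3, p_4 = 3*43 + 9 = 138, q_4 = 3*19 + 4 = 61.
  i=5: a_5=9, p_5 = 9*138 + 43 = 1285, q_5 = 9*61 + 19 = 568.
  i=6: a_6=5, p_6 = 5*1285 + 138 = 6563, q_6 = 5*568 + 61 = 2901.
  i=7: a_7=4, p_7 = 4*6563 + 1285 = 27537, q_7 = 4*2901 + 568 = 12172.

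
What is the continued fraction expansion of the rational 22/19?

Run the Euclidean algorithm on 22 and 19; the successive quotients are the partial quotients a_0, a_1, ... (each step inverts the fractional part left over by the previous one):
  22 = 1*19 + 3, so a_0 = 1.
  19 = 6*3 + 1, so a_1 = 6.
  3 = 3*1 + 0, so a_2 = 3.
The remainder reaches 0 after 3 divisions, so the expansion has 3 partial quotients, read off in order.

[1; 6, 3]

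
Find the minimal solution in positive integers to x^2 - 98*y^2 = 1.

First expand sqrt(98) as a continued fraction. With x_i = (sqrt(98) + m_i)/d_i and (m_0, d_0) = (0, 1): a_0 = floor(sqrt(98)) = 9, since 9^2 = 81 <= 98 < 100 = 10^2.
Iterate m_{i+1} = d_i*a_i - m_i, d_{i+1} = (98 - m_{i+1}^2)/d_i, a_{i+1} = floor((a_0 + m_{i+1})/d_{i+1}):
  m_1 = 1*9 - 0 = 9, d_1 = (98 - 9^2)/1 = 17/1 = 17, a_1 = floor((9 + 9)/17) = 1.
  m_2 = 17*1 - 9 = 8, d_2 = (98 - 8^2)/17 = 34/17 = 2, a_2 = floor((9 + 8)/2) = 8.
  m_3 = 2*8 - 8 = 8, d_3 = (98 - 8^2)/2 = 34/2 = 17, a_3 = floor((9 + 8)/17) = 1.
  m_4 = 17*1 - 8 = 9, d_4 = (98 - 9^2)/17 = 17/17 = 1, a_4 = floor((9 + 9)/1) = 18.
  m_5 = 1*18 - 9 = 9, d_5 = (98 - 9^2)/1 = 17/1 = 17: (m_5, d_5) = (m_1, d_1) = (9, 17), so from here the quotients repeat a_1, ..., a_4; the period length is 4.
So sqrt(98) = [9; (1, 8, 1, 18)] with period length k = 4.
k is even, so the fundamental solution of x^2 - 98y^2 = 1 is (p_{k-1}, q_{k-1}) = (p_3, q_3); compute convergents through index 3.
Convergents (p_i = a_i*p_{i-1} + p_{i-2}, q_i = a_i*q_{i-1} + q_{i-2} with p_{-2}=0, p_{-1}=1, q_{-2}=1, q_{-1}=0):
  i=0: a_0=9, p_0 = 9*1 + 0 = 9, q_0 = 9*0 + 1 = 1.
  i=1: a_1=1, p_1 = 1*9 + 1 = 10, q_1 = 1*1 + 0 = 1.
  i=2: a_2=8, p_2 = 8*10 + 9 = 89, q_2 = 8*1 + 1 = 9.
  i=3: a_3=1, p_3 = 1*89 + 10 = 99, q_3 = 1*9 + 1 = 10.
Check: 99^2 - 98*10^2 = 9801 - 9800 = 1, so (x, y) = (99, 10) solves the equation, and by the theorem it is the least positive solution.

(x, y) = (99, 10)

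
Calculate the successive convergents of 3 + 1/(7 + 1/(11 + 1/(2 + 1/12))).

3/1, 22/7, 245/78, 512/163, 6389/2034

Using the convergent recurrence p_i = a_i*p_{i-1} + p_{i-2}, q_i = a_i*q_{i-1} + q_{i-2} with p_{-2}=0, p_{-1}=1, q_{-2}=1, q_{-1}=0:
  i=0: a_0=3, p_0 = 3*1 + 0 = 3, q_0 = 3*0 + 1 = 1.
  i=1: a_1=7, p_1 = 7*3 + 1 = 22, q_1 = 7*1 + 0 = 7.
  i=2: a_2=11, p_2 = 11*22 + 3 = 245, q_2 = 11*7 + 1 = 78.
  i=3: a_3=2, p_3 = 2*245 + 22 = 512, q_3 = 2*78 + 7 = 163.
  i=4: a_4=12, p_4 = 12*512 + 245 = 6389, q_4 = 12*163 + 78 = 2034.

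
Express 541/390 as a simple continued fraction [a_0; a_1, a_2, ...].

[1; 2, 1, 1, 2, 1, 1, 12]

Run the Euclidean algorithm on 541 and 390; the successive quotients are the partial quotients a_0, a_1, ... (each step inverts the fractional part left over by the previous one):
  541 = 1*390 + 151, so a_0 = 1.
  390 = 2*151 + 88, so a_1 = 2.
  151 = 1*88 + 63, so a_2 = 1.
  88 = 1*63 + 25, so a_3 = 1.
  63 = 2*25 + 13, so a_4 = 2.
  25 = 1*13 + 12, so a_5 = 1.
  13 = 1*12 + 1, so a_6 = 1.
  12 = 12*1 + 0, so a_7 = 12.
The remainder reaches 0 after 8 divisions, so the expansion has 8 partial quotients, read off in order.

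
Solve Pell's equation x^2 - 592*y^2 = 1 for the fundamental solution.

First expand sqrt(592) as a continued fraction. With x_i = (sqrt(592) + m_i)/d_i and (m_0, d_0) = (0, 1): a_0 = floor(sqrt(592)) = 24, since 24^2 = 576 <= 592 < 625 = 25^2.
Iterate m_{i+1} = d_i*a_i - m_i, d_{i+1} = (592 - m_{i+1}^2)/d_i, a_{i+1} = floor((a_0 + m_{i+1})/d_{i+1}):
  m_1 = 1*24 - 0 = 24, d_1 = (592 - 24^2)/1 = 16/1 = 16, a_1 = floor((24 + 24)/16) = 3.
  m_2 = 16*3 - 24 = 24, d_2 = (592 - 24^2)/16 = 16/16 = 1, a_2 = floor((24 + 24)/1) = 48.
  m_3 = 1*48 - 24 = 24, d_3 = (592 - 24^2)/1 = 16/1 = 16: (m_3, d_3) = (m_1, d_1) = (24, 16), so from here the quotients repeat a_1, a_2; the period length is 2.
So sqrt(592) = [24; (3, 48)] with period length k = 2.
k is even, so the fundamental solution of x^2 - 592y^2 = 1 is (p_{k-1}, q_{k-1}) = (p_1, q_1); compute convergents through index 1.
Convergents (p_i = a_i*p_{i-1} + p_{i-2}, q_i = a_i*q_{i-1} + q_{i-2} with p_{-2}=0, p_{-1}=1, q_{-2}=1, q_{-1}=0):
  i=0: a_0=24, p_0 = 24*1 + 0 = 24, q_0 = 24*0 + 1 = 1.
  i=1: a_1=3, p_1 = 3*24 + 1 = 73, q_1 = 3*1 + 0 = 3.
Check: 73^2 - 592*3^2 = 5329 - 5328 = 1, so (x, y) = (73, 3) solves the equation, and by the theorem it is the least positive solution.

(x, y) = (73, 3)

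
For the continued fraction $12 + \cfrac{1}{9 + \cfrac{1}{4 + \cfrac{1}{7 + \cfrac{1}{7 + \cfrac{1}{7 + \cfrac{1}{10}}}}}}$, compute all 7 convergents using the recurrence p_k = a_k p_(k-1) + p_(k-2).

12/1, 109/9, 448/37, 3245/268, 23163/1913, 165386/13659, 1677023/138503

Using the convergent recurrence p_i = a_i*p_{i-1} + p_{i-2}, q_i = a_i*q_{i-1} + q_{i-2} with p_{-2}=0, p_{-1}=1, q_{-2}=1, q_{-1}=0:
  i=0: a_0=12, p_0 = 12*1 + 0 = 12, q_0 = 12*0 + 1 = 1.
  i=1: a_1=9, p_1 = 9*12 + 1 = 109, q_1 = 9*1 + 0 = 9.
  i=2: a_2=4, p_2 = 4*109 + 12 = 448, q_2 = 4*9 + 1 = 37.
  i=3: a_3=7, p_3 = 7*448 + 109 = 3245, q_3 = 7*37 + 9 = 268.
  i=4: a_4=7, p_4 = 7*3245 + 448 = 23163, q_4 = 7*268 + 37 = 1913.
  i=5: a_5=7, p_5 = 7*23163 + 3245 = 165386, q_5 = 7*1913 + 268 = 13659.
  i=6: a_6=10, p_6 = 10*165386 + 23163 = 1677023, q_6 = 10*13659 + 1913 = 138503.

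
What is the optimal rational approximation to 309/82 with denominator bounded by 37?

49/13

Expand x = 309/82 as a continued fraction with the Euclidean algorithm:
  309 = 3*82 + 63, so a_0 = 3.
  82 = 1*63 + 19, so a_1 = 1.
  63 = 3*19 + 6, so a_2 = 3.
  19 = 3*6 + 1, so a_3 = 3.
  6 = 6*1 + 0, so a_4 = 6.
so x = [3; 1, 3, 3, 6].
Convergents (p_i = a_i*p_{i-1} + p_{i-2}, q_i = a_i*q_{i-1} + q_{i-2} with p_{-2}=0, p_{-1}=1, q_{-2}=1, q_{-1}=0), until the denominator exceeds 37:
  i=0: a_0=3, p_0 = 3*1 + 0 = 3, q_0 = 3*0 + 1 = 1.
  i=1: a_1=1, p_1 = 1*3 + 1 = 4, q_1 = 1*1 + 0 = 1.
  i=2: a_2=3, p_2 = 3*4 + 3 = 15, q_2 = 3*1 + 1 = 4.
  i=3: a_3=3, p_3 = 3*15 + 4 = 49, q_3 = 3*4 + 1 = 13.
  i=4: a_4=6, p_4 = 6*49 + 15 = 309, q_4 = 6*13 + 4 = 82.
q_4 = 82 > 37, so the last convergent with denominator <= 37 is p_3/q_3 = 49/13.
The closest fraction with denominator <= 37 is either p_3/q_3 or the intermediate fraction (k*p_3 + p_2)/(k*q_3 + q_2) with the largest k >= 1 whose denominator stays <= 37; these approach x as k grows, and every other convergent or intermediate fraction in range is farther away.
Largest k: floor((37 - q_2)/q_3) = floor((37 - 4)/13) = 2.
That gives (2*49 + 15)/(2*13 + 4) = 113/30.
Compare the errors: |x - 49/13| = |309*13 - 49*82|/(82*13) = 1/1066, and |x - 113/30| = |309*30 - 113*82|/(82*30) = 4/2460.
Cross-multiplying, 1*2460 = 2460 < 4264 = 4*1066, so 1/1066 is smaller: the convergent 49/13 is closer to x than 113/30.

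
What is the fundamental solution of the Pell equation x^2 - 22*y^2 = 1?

First expand sqrt(22) as a continued fraction. With x_i = (sqrt(22) + m_i)/d_i and (m_0, d_0) = (0, 1): a_0 = floor(sqrt(22)) = 4, since 4^2 = 16 <= 22 < 25 = 5^2.
Iterate m_{i+1} = d_i*a_i - m_i, d_{i+1} = (22 - m_{i+1}^2)/d_i, a_{i+1} = floor((a_0 + m_{i+1})/d_{i+1}):
  m_1 = 1*4 - 0 = 4, d_1 = (22 - 4^2)/1 = 6/1 = 6, a_1 = floor((4 + 4)/6) = 1.
  m_2 = 6*1 - 4 = 2, d_2 = (22 - 2^2)/6 = 18/6 = 3, a_2 = floor((4 + 2)/3) = 2.
  m_3 = 3*2 - 2 = 4, d_3 = (22 - 4^2)/3 = 6/3 = 2, a_3 = floor((4 + 4)/2) = 4.
  m_4 = 2*4 - 4 = 4, d_4 = (22 - 4^2)/2 = 6/2 = 3, a_4 = floor((4 + 4)/3) = 2.
  m_5 = 3*2 - 4 = 2, d_5 = (22 - 2^2)/3 = 18/3 = 6, a_5 = floor((4 + 2)/6) = 1.
  m_6 = 6*1 - 2 = 4, d_6 = (22 - 4^2)/6 = 6/6 = 1, a_6 = floor((4 + 4)/1) = 8.
  m_7 = 1*8 - 4 = 4, d_7 = (22 - 4^2)/1 = 6/1 = 6: (m_7, d_7) = (m_1, d_1) = (4, 6), so from here the quotients repeat a_1, ..., a_6; the period length is 6.
So sqrt(22) = [4; (1, 2, 4, 2, 1, 8)] with period length k = 6.
k is even, so the fundamental solution of x^2 - 22y^2 = 1 is (p_{k-1}, q_{k-1}) = (p_5, q_5); compute convergents through index 5.
Convergents (p_i = a_i*p_{i-1} + p_{i-2}, q_i = a_i*q_{i-1} + q_{i-2} with p_{-2}=0, p_{-1}=1, q_{-2}=1, q_{-1}=0):
  i=0: a_0=4, p_0 = 4*1 + 0 = 4, q_0 = 4*0 + 1 = 1.
  i=1: a_1=1, p_1 = 1*4 + 1 = 5, q_1 = 1*1 + 0 = 1.
  i=2: a_2=2, p_2 = 2*5 + 4 = 14, q_2 = 2*1 + 1 = 3.
  i=3: a_3=4, p_3 = 4*14 + 5 = 61, q_3 = 4*3 + 1 = 13.
  i=4: a_4=2, p_4 = 2*61 + 14 = 136, q_4 = 2*13 + 3 = 29.
  i=5: a_5=1, p_5 = 1*136 + 61 = 197, q_5 = 1*29 + 13 = 42.
Check: 197^2 - 22*42^2 = 38809 - 38808 = 1, so (x, y) = (197, 42) solves the equation, and by the theorem it is the least positive solution.

(x, y) = (197, 42)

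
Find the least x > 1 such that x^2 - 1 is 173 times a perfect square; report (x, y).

First expand sqrt(173) as a continued fraction. With x_i = (sqrt(173) + m_i)/d_i and (m_0, d_0) = (0, 1): a_0 = floor(sqrt(173)) = 13, since 13^2 = 169 <= 173 < 196 = 14^2.
Iterate m_{i+1} = d_i*a_i - m_i, d_{i+1} = (173 - m_{i+1}^2)/d_i, a_{i+1} = floor((a_0 + m_{i+1})/d_{i+1}):
  m_1 = 1*13 - 0 = 13, d_1 = (173 - 13^2)/1 = 4/1 = 4, a_1 = floor((13 + 13)/4) = 6.
  m_2 = 4*6 - 13 = 11, d_2 = (173 - 11^2)/4 = 52/4 = 13, a_2 = floor((13 + 11)/13) = 1.
  m_3 = 13*1 - 11 = 2, d_3 = (173 - 2^2)/13 = 169/13 = 13, a_3 = floor((13 + 2)/13) = 1.
  m_4 = 13*1 - 2 = 11, d_4 = (173 - 11^2)/13 = 52/13 = 4, a_4 = floor((13 + 11)/4) = 6.
  m_5 = 4*6 - 11 = 13, d_5 = (173 - 13^2)/4 = 4/4 = 1, a_5 = floor((13 + 13)/1) = 26.
  m_6 = 1*26 - 13 = 13, d_6 = (173 - 13^2)/1 = 4/1 = 4: (m_6, d_6) = (m_1, d_1) = (13, 4), so from here the quotients repeat a_1, ..., a_5; the period length is 5.
So sqrt(173) = [13; (6, 1, 1, 6, 26)] with period length k = 5.
k is odd, so (p_{k-1}, q_{k-1}) only solves x^2 - 173y^2 = -1 and the fundamental solution of x^2 - 173y^2 = 1 is (p_{2k-1}, q_{2k-1}) = (p_9, q_9); compute convergents through index 9, running through the period twice.
Convergents (p_i = a_i*p_{i-1} + p_{i-2}, q_i = a_i*q_{i-1} + q_{i-2} with p_{-2}=0, p_{-1}=1, q_{-2}=1, q_{-1}=0):
  i=0: a_0=13, p_0 = 13*1 + 0 = 13, q_0 = 13*0 + 1 = 1.
  i=1: a_1=6, p_1 = 6*13 + 1 = 79, q_1 = 6*1 + 0 = 6.
  i=2: a_2=1, p_2 = 1*79 + 13 = 92, q_2 = 1*6 + 1 = 7.
  i=3: a_3=1, p_3 = 1*92 + 79 = 171, q_3 = 1*7 + 6 = 13.
  i=4: a_4=6, p_4 = 6*171 + 92 = 1118, q_4 = 6*13 + 7 = 85.
  i=5: a_5=26, p_5 = 26*1118 + 171 = 29239, q_5 = 26*85 + 13 = 2223.
  i=6: a_6=6, p_6 = 6*29239 + 1118 = 176552, q_6 = 6*2223 + 85 = 13423.
  i=7: a_7=1, p_7 = 1*176552 + 29239 = 205791, q_7 = 1*13423 + 2223 = 15646.
  i=8: a_8=1, p_8 = 1*205791 + 176552 = 382343, q_8 = 1*15646 + 13423 = 29069.
  i=9: a_9=6, p_9 = 6*382343 + 205791 = 2499849, q_9 = 6*29069 + 15646 = 190060.
Indeed p_4^2 - 173*q_4^2 = 1249924 - 1249925 = -1, not +1.
Check: 2499849^2 - 173*190060^2 = 6249245022801 - 6249245022800 = 1, so (x, y) = (2499849, 190060) solves the equation, and by the theorem it is the least positive solution.

(x, y) = (2499849, 190060)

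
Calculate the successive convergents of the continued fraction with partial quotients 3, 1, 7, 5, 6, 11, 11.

3/1, 4/1, 31/8, 159/41, 985/254, 10994/2835, 121919/31439

Using the convergent recurrence p_i = a_i*p_{i-1} + p_{i-2}, q_i = a_i*q_{i-1} + q_{i-2} with p_{-2}=0, p_{-1}=1, q_{-2}=1, q_{-1}=0:
  i=0: a_0=3, p_0 = 3*1 + 0 = 3, q_0 = 3*0 + 1 = 1.
  i=1: a_1=1, p_1 = 1*3 + 1 = 4, q_1 = 1*1 + 0 = 1.
  i=2: a_2=7, p_2 = 7*4 + 3 = 31, q_2 = 7*1 + 1 = 8.
  i=3: a_3=5, p_3 = 5*31 + 4 = 159, q_3 = 5*8 + 1 = 41.
  i=4: a_4=6, p_4 = 6*159 + 31 = 985, q_4 = 6*41 + 8 = 254.
  i=5: a_5=11, p_5 = 11*985 + 159 = 10994, q_5 = 11*254 + 41 = 2835.
  i=6: a_6=11, p_6 = 11*10994 + 985 = 121919, q_6 = 11*2835 + 254 = 31439.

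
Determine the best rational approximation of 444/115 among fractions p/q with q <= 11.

27/7

Expand x = 444/115 as a continued fraction with the Euclidean algorithm:
  444 = 3*115 + 99, so a_0 = 3.
  115 = 1*99 + 16, so a_1 = 1.
  99 = 6*16 + 3, so a_2 = 6.
  16 = 5*3 + 1, so a_3 = 5.
  3 = 3*1 + 0, so a_4 = 3.
so x = [3; 1, 6, 5, 3].
Convergents (p_i = a_i*p_{i-1} + p_{i-2}, q_i = a_i*q_{i-1} + q_{i-2} with p_{-2}=0, p_{-1}=1, q_{-2}=1, q_{-1}=0), until the denominator exceeds 11:
  i=0: a_0=3, p_0 = 3*1 + 0 = 3, q_0 = 3*0 + 1 = 1.
  i=1: a_1=1, p_1 = 1*3 + 1 = 4, q_1 = 1*1 + 0 = 1.
  i=2: a_2=6, p_2 = 6*4 + 3 = 27, q_2 = 6*1 + 1 = 7.
  i=3: a_3=5, p_3 = 5*27 + 4 = 139, q_3 = 5*7 + 1 = 36.
q_3 = 36 > 11, so the last convergent with denominator <= 11 is p_2/q_2 = 27/7.
The closest fraction with denominator <= 11 is either p_2/q_2 or the intermediate fraction (k*p_2 + p_1)/(k*q_2 + q_1) with the largest k >= 1 whose denominator stays <= 11; these approach x as k grows, and every other convergent or intermediate fraction in range is farther away.
Largest k: floor((11 - q_1)/q_2) = floor((11 - 1)/7) = 1.
That gives (1*27 + 4)/(1*7 + 1) = 31/8.
Compare the errors: |x - 27/7| = |444*7 - 27*115|/(115*7) = 3/805, and |x - 31/8| = |444*8 - 31*115|/(115*8) = 13/920.
Cross-multiplying, 3*920 = 2760 < 10465 = 13*805, so 3/805 is smaller: the convergent 27/7 is closer to x than 31/8.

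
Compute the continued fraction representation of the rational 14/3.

[4; 1, 2]

Run the Euclidean algorithm on 14 and 3; the successive quotients are the partial quotients a_0, a_1, ... (each step inverts the fractional part left over by the previous one):
  14 = 4*3 + 2, so a_0 = 4.
  3 = 1*2 + 1, so a_1 = 1.
  2 = 2*1 + 0, so a_2 = 2.
The remainder reaches 0 after 3 divisions, so the expansion has 3 partial quotients, read off in order.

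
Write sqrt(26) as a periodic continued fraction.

Write x_i = (sqrt(26) + m_i)/d_i with (m_0, d_0) = (0, 1). a_0 = floor(sqrt(26)) = 5, since 5^2 = 25 <= 26 < 36 = 6^2.
Iterate m_{i+1} = d_i*a_i - m_i, d_{i+1} = (26 - m_{i+1}^2)/d_i, a_{i+1} = floor((a_0 + m_{i+1})/d_{i+1}):
  m_1 = 1*5 - 0 = 5, d_1 = (26 - 5^2)/1 = 1/1 = 1, a_1 = floor((5 + 5)/1) = 10.
  m_2 = 1*10 - 5 = 5, d_2 = (26 - 5^2)/1 = 1/1 = 1: (m_2, d_2) = (m_1, d_1) = (5, 1), so from here the quotient a_1 repeats; the period length is 1.
Hence the expansion of sqrt(26) is a_0 = 5 followed by the repeating block 10 (period 1).

[5; (10)]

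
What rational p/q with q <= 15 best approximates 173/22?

118/15

Expand x = 173/22 as a continued fraction with the Euclidean algorithm:
  173 = 7*22 + 19, so a_0 = 7.
  22 = 1*19 + 3, so a_1 = 1.
  19 = 6*3 + 1, so a_2 = 6.
  3 = 3*1 + 0, so a_3 = 3.
so x = [7; 1, 6, 3].
Convergents (p_i = a_i*p_{i-1} + p_{i-2}, q_i = a_i*q_{i-1} + q_{i-2} with p_{-2}=0, p_{-1}=1, q_{-2}=1, q_{-1}=0), until the denominator exceeds 15:
  i=0: a_0=7, p_0 = 7*1 + 0 = 7, q_0 = 7*0 + 1 = 1.
  i=1: a_1=1, p_1 = 1*7 + 1 = 8, q_1 = 1*1 + 0 = 1.
  i=2: a_2=6, p_2 = 6*8 + 7 = 55, q_2 = 6*1 + 1 = 7.
  i=3: a_3=3, p_3 = 3*55 + 8 = 173, q_3 = 3*7 + 1 = 22.
q_3 = 22 > 15, so the last convergent with denominator <= 15 is p_2/q_2 = 55/7.
The closest fraction with denominator <= 15 is either p_2/q_2 or the intermediate fraction (k*p_2 + p_1)/(k*q_2 + q_1) with the largest k >= 1 whose denominator stays <= 15; these approach x as k grows, and every other convergent or intermediate fraction in range is farther away.
Largest k: floor((15 - q_1)/q_2) = floor((15 - 1)/7) = 2.
That gives (2*55 + 8)/(2*7 + 1) = 118/15.
Compare the errors: |x - 55/7| = |173*7 - 55*22|/(22*7) = 1/154, and |x - 118/15| = |173*15 - 118*22|/(22*15) = 1/330.
Cross-multiplying, 1*154 = 154 < 330 = 1*330, so 1/330 is smaller: the intermediate fraction 118/15 is closer to x than 55/7.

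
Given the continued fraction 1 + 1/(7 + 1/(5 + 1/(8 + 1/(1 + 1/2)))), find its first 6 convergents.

1/1, 8/7, 41/36, 336/295, 377/331, 1090/957

Using the convergent recurrence p_i = a_i*p_{i-1} + p_{i-2}, q_i = a_i*q_{i-1} + q_{i-2} with p_{-2}=0, p_{-1}=1, q_{-2}=1, q_{-1}=0:
  i=0: a_0=1, p_0 = 1*1 + 0 = 1, q_0 = 1*0 + 1 = 1.
  i=1: a_1=7, p_1 = 7*1 + 1 = 8, q_1 = 7*1 + 0 = 7.
  i=2: a_2=5, p_2 = 5*8 + 1 = 41, q_2 = 5*7 + 1 = 36.
  i=3: a_3=8, p_3 = 8*41 + 8 = 336, q_3 = 8*36 + 7 = 295.
  i=4: a_4=1, p_4 = 1*336 + 41 = 377, q_4 = 1*295 + 36 = 331.
  i=5: a_5=2, p_5 = 2*377 + 336 = 1090, q_5 = 2*331 + 295 = 957.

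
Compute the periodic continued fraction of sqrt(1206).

[34; (1, 2, 1, 2, 34, 2, 1, 2, 1, 68)]

Write x_i = (sqrt(1206) + m_i)/d_i with (m_0, d_0) = (0, 1). a_0 = floor(sqrt(1206)) = 34, since 34^2 = 1156 <= 1206 < 1225 = 35^2.
Iterate m_{i+1} = d_i*a_i - m_i, d_{i+1} = (1206 - m_{i+1}^2)/d_i, a_{i+1} = floor((a_0 + m_{i+1})/d_{i+1}):
  m_1 = 1*34 - 0 = 34, d_1 = (1206 - 34^2)/1 = 50/1 = 50, a_1 = floor((34 + 34)/50) = 1.
  m_2 = 50*1 - 34 = 16, d_2 = (1206 - 16^2)/50 = 950/50 = 19, a_2 = floor((34 + 16)/19) = 2.
  m_3 = 19*2 - 16 = 22, d_3 = (1206 - 22^2)/19 = 722/19 = 38, a_3 = floor((34 + 22)/38) = 1.
  m_4 = 38*1 - 22 = 16, d_4 = (1206 - 16^2)/38 = 950/38 = 25, a_4 = floor((34 + 16)/25) = 2.
  m_5 = 25*2 - 16 = 34, d_5 = (1206 - 34^2)/25 = 50/25 = 2, a_5 = floor((34 + 34)/2) = 34.
  m_6 = 2*34 - 34 = 34, d_6 = (1206 - 34^2)/2 = 50/2 = 25, a_6 = floor((34 + 34)/25) = 2.
  m_7 = 25*2 - 34 = 16, d_7 = (1206 - 16^2)/25 = 950/25 = 38, a_7 = floor((34 + 16)/38) = 1.
  m_8 = 38*1 - 16 = 22, d_8 = (1206 - 22^2)/38 = 722/38 = 19, a_8 = floor((34 + 22)/19) = 2.
  m_9 = 19*2 - 22 = 16, d_9 = (1206 - 16^2)/19 = 950/19 = 50, a_9 = floor((34 + 16)/50) = 1.
  m_10 = 50*1 - 16 = 34, d_10 = (1206 - 34^2)/50 = 50/50 = 1, a_10 = floor((34 + 34)/1) = 68.
  m_11 = 1*68 - 34 = 34, d_11 = (1206 - 34^2)/1 = 50/1 = 50: (m_11, d_11) = (m_1, d_1) = (34, 50), so from here the quotients repeat a_1, ..., a_10; the period length is 10.
Hence the expansion of sqrt(1206) is a_0 = 34 followed by the repeating block 1, 2, 1, 2, 34, 2, 1, 2, 1, 68 (period 10).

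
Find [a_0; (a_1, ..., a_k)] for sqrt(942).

Write x_i = (sqrt(942) + m_i)/d_i with (m_0, d_0) = (0, 1). a_0 = floor(sqrt(942)) = 30, since 30^2 = 900 <= 942 < 961 = 31^2.
Iterate m_{i+1} = d_i*a_i - m_i, d_{i+1} = (942 - m_{i+1}^2)/d_i, a_{i+1} = floor((a_0 + m_{i+1})/d_{i+1}):
  m_1 = 1*30 - 0 = 30, d_1 = (942 - 30^2)/1 = 42/1 = 42, a_1 = floor((30 + 30)/42) = 1.
  m_2 = 42*1 - 30 = 12, d_2 = (942 - 12^2)/42 = 798/42 = 19, a_2 = floor((30 + 12)/19) = 2.
  m_3 = 19*2 - 12 = 26, d_3 = (942 - 26^2)/19 = 266/19 = 14, a_3 = floor((30 + 26)/14) = 4.
  m_4 = 14*4 - 26 = 30, d_4 = (942 - 30^2)/14 = 42/14 = 3, a_4 = floor((30 + 30)/3) = 20.
  m_5 = 3*20 - 30 = 30, d_5 = (942 - 30^2)/3 = 42/3 = 14, a_5 = floor((30 + 30)/14) = 4.
  m_6 = 14*4 - 30 = 26, d_6 = (942 - 26^2)/14 = 266/14 = 19, a_6 = floor((30 + 26)/19) = 2.
  m_7 = 19*2 - 26 = 12, d_7 = (942 - 12^2)/19 = 798/19 = 42, a_7 = floor((30 + 12)/42) = 1.
  m_8 = 42*1 - 12 = 30, d_8 = (942 - 30^2)/42 = 42/42 = 1, a_8 = floor((30 + 30)/1) = 60.
  m_9 = 1*60 - 30 = 30, d_9 = (942 - 30^2)/1 = 42/1 = 42: (m_9, d_9) = (m_1, d_1) = (30, 42), so from here the quotients repeat a_1, ..., a_8; the period length is 8.
Hence the expansion of sqrt(942) is a_0 = 30 followed by the repeating block 1, 2, 4, 20, 4, 2, 1, 60 (period 8).

[30; (1, 2, 4, 20, 4, 2, 1, 60)]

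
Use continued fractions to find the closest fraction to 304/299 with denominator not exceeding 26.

Expand x = 304/299 as a continued fraction with the Euclidean algorithm:
  304 = 1*299 + 5, so a_0 = 1.
  299 = 59*5 + 4, so a_1 = 59.
  5 = 1*4 + 1, so a_2 = 1.
  4 = 4*1 + 0, so a_3 = 4.
so x = [1; 59, 1, 4].
Convergents (p_i = a_i*p_{i-1} + p_{i-2}, q_i = a_i*q_{i-1} + q_{i-2} with p_{-2}=0, p_{-1}=1, q_{-2}=1, q_{-1}=0), until the denominator exceeds 26:
  i=0: a_0=1, p_0 = 1*1 + 0 = 1, q_0 = 1*0 + 1 = 1.
  i=1: a_1=59, p_1 = 59*1 + 1 = 60, q_1 = 59*1 + 0 = 59.
q_1 = 59 > 26, so the last convergent with denominator <= 26 is p_0/q_0 = 1/1.
The closest fraction with denominator <= 26 is either p_0/q_0 or the intermediate fraction (k*p_0 + p_{-1})/(k*q_0 + q_{-1}) with the largest k >= 1 whose denominator stays <= 26; these approach x as k grows, and every other convergent or intermediate fraction in range is farther away.
Largest k: floor((26 - q_{-1})/q_0) = floor((26 - 0)/1) = 26 (using the seeds p_{-1} = 1, q_{-1} = 0).
That gives (26*1 + 1)/(26*1 + 0) = 27/26.
Compare the errors: |x - 1/1| = |304*1 - 1*299|/(299*1) = 5/299, and |x - 27/26| = |304*26 - 27*299|/(299*26) = 169/7774.
Cross-multiplying, 5*7774 = 38870 < 50531 = 169*299, so 5/299 is smaller: the convergent 1/1 is closer to x than 27/26.

1/1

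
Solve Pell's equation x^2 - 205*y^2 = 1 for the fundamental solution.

First expand sqrt(205) as a continued fraction. With x_i = (sqrt(205) + m_i)/d_i and (m_0, d_0) = (0, 1): a_0 = floor(sqrt(205)) = 14, since 14^2 = 196 <= 205 < 225 = 15^2.
Iterate m_{i+1} = d_i*a_i - m_i, d_{i+1} = (205 - m_{i+1}^2)/d_i, a_{i+1} = floor((a_0 + m_{i+1})/d_{i+1}):
  m_1 = 1*14 - 0 = 14, d_1 = (205 - 14^2)/1 = 9/1 = 9, a_1 = floor((14 + 14)/9) = 3.
  m_2 = 9*3 - 14 = 13, d_2 = (205 - 13^2)/9 = 36/9 = 4, a_2 = floor((14 + 13)/4) = 6.
  m_3 = 4*6 - 13 = 11, d_3 = (205 - 11^2)/4 = 84/4 = 21, a_3 = floor((14 + 11)/21) = 1.
  m_4 = 21*1 - 11 = 10, d_4 = (205 - 10^2)/21 = 105/21 = 5, a_4 = floor((14 + 10)/5) = 4.
  m_5 = 5*4 - 10 = 10, d_5 = (205 - 10^2)/5 = 105/5 = 21, a_5 = floor((14 + 10)/21) = 1.
  m_6 = 21*1 - 10 = 11, d_6 = (205 - 11^2)/21 = 84/21 = 4, a_6 = floor((14 + 11)/4) = 6.
  m_7 = 4*6 - 11 = 13, d_7 = (205 - 13^2)/4 = 36/4 = 9, a_7 = floor((14 + 13)/9) = 3.
  m_8 = 9*3 - 13 = 14, d_8 = (205 - 14^2)/9 = 9/9 = 1, a_8 = floor((14 + 14)/1) = 28.
  m_9 = 1*28 - 14 = 14, d_9 = (205 - 14^2)/1 = 9/1 = 9: (m_9, d_9) = (m_1, d_1) = (14, 9), so from here the quotients repeat a_1, ..., a_8; the period length is 8.
So sqrt(205) = [14; (3, 6, 1, 4, 1, 6, 3, 28)] with period length k = 8.
k is even, so the fundamental solution of x^2 - 205y^2 = 1 is (p_{k-1}, q_{k-1}) = (p_7, q_7); compute convergents through index 7.
Convergents (p_i = a_i*p_{i-1} + p_{i-2}, q_i = a_i*q_{i-1} + q_{i-2} with p_{-2}=0, p_{-1}=1, q_{-2}=1, q_{-1}=0):
  i=0: a_0=14, p_0 = 14*1 + 0 = 14, q_0 = 14*0 + 1 = 1.
  i=1: a_1=3, p_1 = 3*14 + 1 = 43, q_1 = 3*1 + 0 = 3.
  i=2: a_2=6, p_2 = 6*43 + 14 = 272, q_2 = 6*3 + 1 = 19.
  i=3: a_3=1, p_3 = 1*272 + 43 = 315, q_3 = 1*19 + 3 = 22.
  i=4: a_4=4, p_4 = 4*315 + 272 = 1532, q_4 = 4*22 + 19 = 107.
  i=5: a_5=1, p_5 = 1*1532 + 315 = 1847, q_5 = 1*107 + 22 = 129.
  i=6: a_6=6, p_6 = 6*1847 + 1532 = 12614, q_6 = 6*129 + 107 = 881.
  i=7: a_7=3, p_7 = 3*12614 + 1847 = 39689, q_7 = 3*881 + 129 = 2772.
Check: 39689^2 - 205*2772^2 = 1575216721 - 1575216720 = 1, so (x, y) = (39689, 2772) solves the equation, and by the theorem it is the least positive solution.

(x, y) = (39689, 2772)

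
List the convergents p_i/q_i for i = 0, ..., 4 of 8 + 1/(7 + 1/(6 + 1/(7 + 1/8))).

Using the convergent recurrence p_i = a_i*p_{i-1} + p_{i-2}, q_i = a_i*q_{i-1} + q_{i-2} with p_{-2}=0, p_{-1}=1, q_{-2}=1, q_{-1}=0:
  i=0: a_0=8, p_0 = 8*1 + 0 = 8, q_0 = 8*0 + 1 = 1.
  i=1: a_1=7, p_1 = 7*8 + 1 = 57, q_1 = 7*1 + 0 = 7.
  i=2: a_2=6, p_2 = 6*57 + 8 = 350, q_2 = 6*7 + 1 = 43.
  i=3: a_3=7, p_3 = 7*350 + 57 = 2507, q_3 = 7*43 + 7 = 308.
  i=4: a_4=8, p_4 = 8*2507 + 350 = 20406, q_4 = 8*308 + 43 = 2507.

8/1, 57/7, 350/43, 2507/308, 20406/2507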